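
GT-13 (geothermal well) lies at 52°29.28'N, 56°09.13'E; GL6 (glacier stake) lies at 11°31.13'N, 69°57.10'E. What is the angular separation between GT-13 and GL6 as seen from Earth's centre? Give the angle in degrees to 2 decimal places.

42.45°

GT-13: φ = +52.48800°, λ = +56.15217°
GL6: φ = +11.51883°, λ = +69.95167°
Δφ = -40.9692°,  Δλ = 13.7995°
a = sin²(Δφ/2) + cos φ₁ cos φ₂ sin²(Δλ/2) = 0.131080
c = 2·arcsin(√a) = 0.740931 rad = 42.4522°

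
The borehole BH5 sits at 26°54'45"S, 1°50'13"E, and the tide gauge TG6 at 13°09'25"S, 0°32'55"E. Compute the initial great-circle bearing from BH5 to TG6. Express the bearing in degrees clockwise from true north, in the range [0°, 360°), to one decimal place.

354.7°

BH5: φ = -26.91250°, λ = +1.83694°
TG6: φ = -13.15694°, λ = +0.54861°
Δλ = -1.2883°
y = sin Δλ · cos φ₂ = -0.021894
x = cos φ₁ sin φ₂ − sin φ₁ cos φ₂ cos Δλ = 0.237669
θ = atan2(y, x) = -5.2631° → 354.7369° (mod 360°)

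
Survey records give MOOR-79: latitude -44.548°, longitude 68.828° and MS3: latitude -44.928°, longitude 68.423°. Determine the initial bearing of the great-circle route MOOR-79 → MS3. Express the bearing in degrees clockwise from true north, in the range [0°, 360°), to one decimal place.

217.0°

Δλ = -0.4050°
y = sin Δλ · cos φ₂ = -0.005004
x = cos φ₁ sin φ₂ − sin φ₁ cos φ₂ cos Δλ = -0.006645
θ = atan2(y, x) = -143.0143° → 216.9857° (mod 360°)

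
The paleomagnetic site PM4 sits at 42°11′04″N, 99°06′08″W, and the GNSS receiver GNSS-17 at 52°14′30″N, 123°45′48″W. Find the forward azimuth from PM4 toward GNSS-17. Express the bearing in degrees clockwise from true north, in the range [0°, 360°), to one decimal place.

309.7°

PM4: φ = +42.18444°, λ = -99.10222°
GNSS-17: φ = +52.24167°, λ = -123.76333°
Δλ = -24.6611°
y = sin Δλ · cos φ₂ = -0.255496
x = cos φ₁ sin φ₂ − sin φ₁ cos φ₂ cos Δλ = 0.212136
θ = atan2(y, x) = -50.2975° → 309.7025° (mod 360°)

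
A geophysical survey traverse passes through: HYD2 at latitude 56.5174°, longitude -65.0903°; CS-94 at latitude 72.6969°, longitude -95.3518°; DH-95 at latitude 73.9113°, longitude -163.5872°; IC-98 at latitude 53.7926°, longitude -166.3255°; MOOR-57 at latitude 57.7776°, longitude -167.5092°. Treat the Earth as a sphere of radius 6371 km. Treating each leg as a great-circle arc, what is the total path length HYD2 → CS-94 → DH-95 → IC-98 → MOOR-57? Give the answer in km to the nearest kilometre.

HYD2→CS-94: c = 0.353883 rad, d = 2254.59 km
CS-94→DH-95: c = 0.324176 rad, d = 2065.33 km
DH-95→IC-98: c = 0.351681 rad, d = 2240.56 km
IC-98→MOOR-57: c = 0.070512 rad, d = 449.23 km
Total = 2254.59 + 2065.33 + 2240.56 + 449.23 = 7009.70 km

7010 km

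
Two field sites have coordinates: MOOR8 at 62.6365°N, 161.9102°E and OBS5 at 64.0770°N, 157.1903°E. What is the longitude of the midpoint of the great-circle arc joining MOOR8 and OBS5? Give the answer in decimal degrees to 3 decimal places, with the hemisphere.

Bx = cos φ₂ cos Δλ = 0.435680,  By = cos φ₂ sin Δλ = -0.035972
φₘ = atan2(sin φ₁ + sin φ₂, √((cos φ₁ + Bx)² + By²)) = 63.37622°
λₘ = λ₁ + atan2(By, cos φ₁ + Bx) = 159.60942°

159.609°E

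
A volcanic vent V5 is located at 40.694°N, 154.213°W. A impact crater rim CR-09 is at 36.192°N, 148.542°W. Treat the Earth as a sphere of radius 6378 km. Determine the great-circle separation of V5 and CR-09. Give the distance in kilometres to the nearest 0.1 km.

Δφ = -4.5020°,  Δλ = 5.6710°
a = sin²(Δφ/2) + cos φ₁ cos φ₂ sin²(Δλ/2) = 0.003040
c = 2·arcsin(√a) = 0.110330 rad = 6.3215°
d = R·c = 6378 × 0.110330 = 703.7 km

703.7 km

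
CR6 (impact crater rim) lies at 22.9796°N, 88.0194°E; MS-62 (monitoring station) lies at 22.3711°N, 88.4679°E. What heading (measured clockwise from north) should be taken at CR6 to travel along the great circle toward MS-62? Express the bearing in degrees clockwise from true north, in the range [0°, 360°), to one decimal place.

145.7°

Δλ = 0.4485°
y = sin Δλ · cos φ₂ = 0.007239
x = cos φ₁ sin φ₂ − sin φ₁ cos φ₂ cos Δλ = -0.010609
θ = atan2(y, x) = 145.6942° → 145.6942° (mod 360°)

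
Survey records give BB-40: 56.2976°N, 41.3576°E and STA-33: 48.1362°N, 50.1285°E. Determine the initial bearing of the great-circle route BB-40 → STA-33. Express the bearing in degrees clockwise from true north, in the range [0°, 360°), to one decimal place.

143.1°

Δλ = 8.7709°
y = sin Δλ · cos φ₂ = 0.101762
x = cos φ₁ sin φ₂ − sin φ₁ cos φ₂ cos Δλ = -0.135470
θ = atan2(y, x) = 143.0869° → 143.0869° (mod 360°)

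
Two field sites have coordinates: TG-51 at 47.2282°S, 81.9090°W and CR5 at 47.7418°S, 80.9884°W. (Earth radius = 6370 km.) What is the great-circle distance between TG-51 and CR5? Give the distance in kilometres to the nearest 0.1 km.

89.7 km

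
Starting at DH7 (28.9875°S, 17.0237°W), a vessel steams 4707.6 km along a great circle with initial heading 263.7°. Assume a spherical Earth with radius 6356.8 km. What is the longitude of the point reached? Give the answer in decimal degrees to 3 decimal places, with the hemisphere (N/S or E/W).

δ = d/R = 4707.6/6356.8 = 0.740561 rad
φ₂ = arcsin(sin φ₁ cos δ + cos φ₁ sin δ cos θ)
   = arcsin(-0.48462·0.73809 + 0.87473·0.67470·-0.10973) = -24.98969°
λ₂ = λ₁ + atan2(sin θ sin δ cos φ₁, cos δ − sin φ₁ sin φ₂) = -64.74607°

64.746°W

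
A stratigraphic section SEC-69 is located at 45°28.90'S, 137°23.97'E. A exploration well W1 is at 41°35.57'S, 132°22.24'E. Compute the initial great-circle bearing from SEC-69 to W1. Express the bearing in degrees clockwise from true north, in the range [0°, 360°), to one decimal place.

SEC-69: φ = -45.48167°, λ = +137.39950°
W1: φ = -41.59283°, λ = +132.37067°
Δλ = -5.0288°
y = sin Δλ · cos φ₂ = -0.065557
x = cos φ₁ sin φ₂ − sin φ₁ cos φ₂ cos Δλ = 0.065768
θ = atan2(y, x) = -44.9079° → 315.0921° (mod 360°)

315.1°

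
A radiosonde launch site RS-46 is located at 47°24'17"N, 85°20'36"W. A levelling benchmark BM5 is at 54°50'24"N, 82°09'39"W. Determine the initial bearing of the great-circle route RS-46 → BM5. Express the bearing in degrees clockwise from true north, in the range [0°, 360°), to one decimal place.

RS-46: φ = +47.40472°, λ = -85.34333°
BM5: φ = +54.84000°, λ = -82.16083°
Δλ = 3.1825°
y = sin Δλ · cos φ₂ = 0.031970
x = cos φ₁ sin φ₂ − sin φ₁ cos φ₂ cos Δλ = 0.130060
θ = atan2(y, x) = 13.8100° → 13.8100° (mod 360°)

13.8°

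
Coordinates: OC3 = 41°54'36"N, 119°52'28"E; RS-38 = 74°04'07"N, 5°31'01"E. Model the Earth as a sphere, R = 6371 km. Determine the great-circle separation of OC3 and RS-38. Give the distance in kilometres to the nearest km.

OC3: φ = +41.91000°, λ = +119.87444°
RS-38: φ = +74.06861°, λ = +5.51694°
Δφ = 32.1586°,  Δλ = -114.3575°
a = sin²(Δφ/2) + cos φ₁ cos φ₂ sin²(Δλ/2) = 0.220970
c = 2·arcsin(√a) = 0.978751 rad = 56.0783°
d = R·c = 6371 × 0.978751 = 6235.6 km

6236 km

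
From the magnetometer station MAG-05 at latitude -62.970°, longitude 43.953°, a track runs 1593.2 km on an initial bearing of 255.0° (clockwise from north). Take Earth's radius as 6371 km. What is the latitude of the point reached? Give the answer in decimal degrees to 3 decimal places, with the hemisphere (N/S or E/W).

63.147°S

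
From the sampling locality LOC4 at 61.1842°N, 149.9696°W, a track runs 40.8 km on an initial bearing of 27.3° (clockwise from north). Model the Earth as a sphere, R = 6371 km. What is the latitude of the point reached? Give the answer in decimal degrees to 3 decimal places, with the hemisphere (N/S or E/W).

61.510°N

δ = d/R = 40.8/6371 = 0.006404 rad
φ₂ = arcsin(sin φ₁ cos δ + cos φ₁ sin δ cos θ)
   = arcsin(0.87617·0.99998 + 0.48200·0.00640·0.88862) = 61.50980°
λ₂ = λ₁ + atan2(sin θ sin δ cos φ₁, cos δ − sin φ₁ sin φ₂) = -149.61680°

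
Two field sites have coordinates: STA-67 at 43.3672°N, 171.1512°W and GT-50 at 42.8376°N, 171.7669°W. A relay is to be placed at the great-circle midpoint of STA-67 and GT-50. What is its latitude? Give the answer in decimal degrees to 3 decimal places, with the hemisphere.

43.103°N

Bx = cos φ₂ cos Δλ = 0.733241,  By = cos φ₂ sin Δλ = -0.007880
φₘ = atan2(sin φ₁ + sin φ₂, √((cos φ₁ + Bx)² + By²)) = 43.10281°
λₘ = λ₁ + atan2(By, cos φ₁ + Bx) = -171.46038°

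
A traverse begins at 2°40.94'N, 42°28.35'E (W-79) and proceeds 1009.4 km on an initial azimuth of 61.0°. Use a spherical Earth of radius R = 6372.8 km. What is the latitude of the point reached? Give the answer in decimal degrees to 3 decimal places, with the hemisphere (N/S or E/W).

W-79: φ = +2.68233°, λ = +42.47250°
δ = d/R = 1009.4/6372.8 = 0.158392 rad
φ₂ = arcsin(sin φ₁ cos δ + cos φ₁ sin δ cos θ)
   = arcsin(0.04680·0.98748 + 0.99890·0.15773·0.48481) = 7.04207°
λ₂ = λ₁ + atan2(sin θ sin δ cos φ₁, cos δ − sin φ₁ sin φ₂) = 50.46264°

7.042°N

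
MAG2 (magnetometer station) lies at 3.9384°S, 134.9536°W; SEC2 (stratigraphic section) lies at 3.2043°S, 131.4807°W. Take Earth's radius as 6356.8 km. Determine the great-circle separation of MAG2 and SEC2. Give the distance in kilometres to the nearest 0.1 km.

393.1 km

Δφ = 0.7341°,  Δλ = 3.4729°
a = sin²(Δφ/2) + cos φ₁ cos φ₂ sin²(Δλ/2) = 0.000956
c = 2·arcsin(√a) = 0.061837 rad = 3.5430°
d = R·c = 6356.8 × 0.061837 = 393.1 km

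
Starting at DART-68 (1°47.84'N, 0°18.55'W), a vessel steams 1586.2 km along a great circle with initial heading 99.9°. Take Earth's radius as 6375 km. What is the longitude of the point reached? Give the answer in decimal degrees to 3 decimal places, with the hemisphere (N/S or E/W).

13.731°E

DART-68: φ = +1.79733°, λ = -0.30917°
δ = d/R = 1586.2/6375 = 0.248816 rad
φ₂ = arcsin(sin φ₁ cos δ + cos φ₁ sin δ cos θ)
   = arcsin(0.03136·0.96920 + 0.99951·0.24626·-0.17193) = -0.68295°
λ₂ = λ₁ + atan2(sin θ sin δ cos φ₁, cos δ − sin φ₁ sin φ₂) = 13.73127°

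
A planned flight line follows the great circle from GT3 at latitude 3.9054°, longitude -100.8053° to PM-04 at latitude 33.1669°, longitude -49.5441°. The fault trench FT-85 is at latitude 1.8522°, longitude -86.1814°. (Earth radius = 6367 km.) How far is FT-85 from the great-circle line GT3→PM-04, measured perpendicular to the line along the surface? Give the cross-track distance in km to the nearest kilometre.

1164 km

δ₁₃ = central angle GT3→FT-85 = 0.257404 rad  (haversine)
θ₁₃ = bearing GT3→FT-85 = 97.589°,  θ₁₂ = bearing GT3→PM-04 = 52.000°
dₓₜ = R·arcsin(sin δ₁₃ · sin(θ₁₃ − θ₁₂)) = 6367·arcsin(0.25457·sin(45.590°)) = 1164.335 km
|dₓₜ| = 1164.335 km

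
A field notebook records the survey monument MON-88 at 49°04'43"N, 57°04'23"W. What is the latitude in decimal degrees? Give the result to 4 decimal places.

49° + 4′/60 + 43″/3600 = 49 + 0.06667 + 0.01194 = 49.0786°

49.0786°N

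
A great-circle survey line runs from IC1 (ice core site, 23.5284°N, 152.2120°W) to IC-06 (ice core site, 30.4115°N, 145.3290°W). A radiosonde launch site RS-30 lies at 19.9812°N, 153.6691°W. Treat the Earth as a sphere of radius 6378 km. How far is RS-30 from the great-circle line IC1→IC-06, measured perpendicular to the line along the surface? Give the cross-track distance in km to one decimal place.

137.8 km

δ₁₃ = central angle IC1→RS-30 = 0.066261 rad  (haversine)
θ₁₃ = bearing IC1→RS-30 = 201.157°,  θ₁₂ = bearing IC1→IC-06 = 40.195°
dₓₜ = R·arcsin(sin δ₁₃ · sin(θ₁₃ − θ₁₂)) = 6378·arcsin(0.06621·sin(160.962°)) = 137.762 km
|dₓₜ| = 137.762 km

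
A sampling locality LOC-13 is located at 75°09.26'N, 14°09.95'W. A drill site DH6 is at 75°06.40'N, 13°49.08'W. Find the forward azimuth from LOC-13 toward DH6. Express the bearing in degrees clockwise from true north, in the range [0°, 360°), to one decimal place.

LOC-13: φ = +75.15433°, λ = -14.16583°
DH6: φ = +75.10667°, λ = -13.81800°
Δλ = 0.3478°
y = sin Δλ · cos φ₂ = 0.001560
x = cos φ₁ sin φ₂ − sin φ₁ cos φ₂ cos Δλ = -0.000827
θ = atan2(y, x) = 117.9349° → 117.9349° (mod 360°)

117.9°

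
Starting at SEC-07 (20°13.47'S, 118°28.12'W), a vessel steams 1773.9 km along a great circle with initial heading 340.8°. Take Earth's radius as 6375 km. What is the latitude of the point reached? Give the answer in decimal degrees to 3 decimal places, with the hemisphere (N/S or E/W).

5.106°S

SEC-07: φ = -20.22450°, λ = -118.46867°
δ = d/R = 1773.9/6375 = 0.278259 rad
φ₂ = arcsin(sin φ₁ cos δ + cos φ₁ sin δ cos θ)
   = arcsin(-0.34570·0.96154 + 0.93835·0.27468·0.94438) = -5.10565°
λ₂ = λ₁ + atan2(sin θ sin δ cos φ₁, cos δ − sin φ₁ sin φ₂) = -123.67217°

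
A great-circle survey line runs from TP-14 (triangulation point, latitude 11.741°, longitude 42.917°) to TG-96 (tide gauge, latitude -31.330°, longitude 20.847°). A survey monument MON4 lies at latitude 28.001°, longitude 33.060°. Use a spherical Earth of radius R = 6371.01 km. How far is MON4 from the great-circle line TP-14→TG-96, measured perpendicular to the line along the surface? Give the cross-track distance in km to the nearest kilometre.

δ₁₃ = central angle TP-14→MON4 = 0.326284 rad  (haversine)
θ₁₃ = bearing TP-14→MON4 = 331.864°,  θ₁₂ = bearing TP-14→TG-96 = 205.590°
dₓₜ = R·arcsin(sin δ₁₃ · sin(θ₁₃ − θ₁₂)) = 6371.01·arcsin(0.32053·sin(126.273°)) = 1665.219 km
|dₓₜ| = 1665.219 km

1665 km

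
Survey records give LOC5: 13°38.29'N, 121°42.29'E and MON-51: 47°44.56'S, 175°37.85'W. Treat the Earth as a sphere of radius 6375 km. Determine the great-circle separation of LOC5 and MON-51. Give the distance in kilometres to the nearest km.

LOC5: φ = +13.63817°, λ = +121.70483°
MON-51: φ = -47.74267°, λ = -175.63083°
Δφ = -61.3808°,  Δλ = 62.6643°
a = sin²(Δφ/2) + cos φ₁ cos φ₂ sin²(Δλ/2) = 0.437213
c = 2·arcsin(√a) = 1.444890 rad = 82.7861°
d = R·c = 6375 × 1.444890 = 9211.2 km

9211 km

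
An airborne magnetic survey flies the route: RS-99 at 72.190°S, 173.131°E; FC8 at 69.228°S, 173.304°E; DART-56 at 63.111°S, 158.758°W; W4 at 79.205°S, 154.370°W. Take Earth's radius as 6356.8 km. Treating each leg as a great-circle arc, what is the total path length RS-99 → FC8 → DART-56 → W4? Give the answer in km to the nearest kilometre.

3527 km

RS-99→FC8: c = 0.051706 rad, d = 328.69 km
FC8→DART-56: c = 0.221299 rad, d = 1406.75 km
DART-56→W4: c = 0.281788 rad, d = 1791.27 km
Total = 328.69 + 1406.75 + 1791.27 = 3526.71 km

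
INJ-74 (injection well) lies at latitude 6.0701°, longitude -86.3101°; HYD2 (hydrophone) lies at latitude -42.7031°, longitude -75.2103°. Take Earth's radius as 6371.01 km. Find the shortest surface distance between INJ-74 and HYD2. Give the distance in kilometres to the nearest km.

5538 km

Δφ = -48.7732°,  Δλ = 11.0998°
a = sin²(Δφ/2) + cos φ₁ cos φ₂ sin²(Δλ/2) = 0.177314
c = 2·arcsin(√a) = 0.869287 rad = 49.8065°
d = R·c = 6371.01 × 0.869287 = 5538.2 km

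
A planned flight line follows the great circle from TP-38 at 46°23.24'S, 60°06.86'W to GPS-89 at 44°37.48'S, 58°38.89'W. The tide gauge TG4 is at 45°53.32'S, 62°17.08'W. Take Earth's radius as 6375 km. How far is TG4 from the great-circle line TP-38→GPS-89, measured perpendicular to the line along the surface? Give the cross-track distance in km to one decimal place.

TP-38: φ = -46.38733°, λ = -60.11433°
GPS-89: φ = -44.62467°, λ = -58.64817°
TG4: φ = -45.88867°, λ = -62.28467°
δ₁₃ = central angle TP-38→TG4 = 0.027652 rad  (haversine)
θ₁₃ = bearing TP-38→TG4 = 287.560°,  θ₁₂ = bearing TP-38→GPS-89 = 30.765°
dₓₜ = R·arcsin(sin δ₁₃ · sin(θ₁₃ − θ₁₂)) = 6375·arcsin(0.02765·sin(256.795°)) = -171.618 km
|dₓₜ| = 171.618 km

171.6 km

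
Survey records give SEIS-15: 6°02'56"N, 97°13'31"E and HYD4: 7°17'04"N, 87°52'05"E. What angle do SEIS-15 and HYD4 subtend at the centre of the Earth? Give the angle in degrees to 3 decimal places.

SEIS-15: φ = +6.04889°, λ = +97.22528°
HYD4: φ = +7.28444°, λ = +87.86806°
Δφ = 1.2356°,  Δλ = -9.3572°
a = sin²(Δφ/2) + cos φ₁ cos φ₂ sin²(Δλ/2) = 0.006679
c = 2·arcsin(√a) = 0.163632 rad = 9.3754°

9.375°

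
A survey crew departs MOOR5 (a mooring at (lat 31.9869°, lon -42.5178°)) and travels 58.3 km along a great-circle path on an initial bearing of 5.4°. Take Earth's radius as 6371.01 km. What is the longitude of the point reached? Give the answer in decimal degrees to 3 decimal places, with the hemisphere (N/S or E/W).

42.459°W

δ = d/R = 58.3/6371.01 = 0.009151 rad
φ₂ = arcsin(sin φ₁ cos δ + cos φ₁ sin δ cos θ)
   = arcsin(0.52973·0.99996 + 0.84817·0.00915·0.99556) = 32.50886°
λ₂ = λ₁ + atan2(sin θ sin δ cos φ₁, cos δ − sin φ₁ sin φ₂) = -42.45929°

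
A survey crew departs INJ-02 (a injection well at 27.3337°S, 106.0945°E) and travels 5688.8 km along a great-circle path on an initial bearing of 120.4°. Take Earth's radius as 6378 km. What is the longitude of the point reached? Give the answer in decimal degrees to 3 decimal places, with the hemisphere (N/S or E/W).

δ = d/R = 5688.8/6378 = 0.891941 rad
φ₂ = arcsin(sin φ₁ cos δ + cos φ₁ sin δ cos θ)
   = arcsin(-0.45917·0.62790 + 0.88835·0.77829·-0.50603) = -39.65653°
λ₂ = λ₁ + atan2(sin θ sin δ cos φ₁, cos δ − sin φ₁ sin φ₂) = 166.77858°

166.779°E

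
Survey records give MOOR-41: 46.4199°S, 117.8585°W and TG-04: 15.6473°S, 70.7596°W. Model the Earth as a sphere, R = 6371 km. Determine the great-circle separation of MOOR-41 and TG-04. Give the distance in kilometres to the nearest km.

Δφ = 30.7726°,  Δλ = 47.0989°
a = sin²(Δφ/2) + cos φ₁ cos φ₂ sin²(Δλ/2) = 0.176365
c = 2·arcsin(√a) = 0.866799 rad = 49.6639°
d = R·c = 6371 × 0.866799 = 5522.4 km

5522 km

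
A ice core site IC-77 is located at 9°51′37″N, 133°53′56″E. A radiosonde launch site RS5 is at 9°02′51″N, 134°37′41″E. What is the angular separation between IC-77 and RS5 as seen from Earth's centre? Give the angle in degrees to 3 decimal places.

1.085°

IC-77: φ = +9.86028°, λ = +133.89889°
RS5: φ = +9.04750°, λ = +134.62806°
Δφ = -0.8128°,  Δλ = 0.7292°
a = sin²(Δφ/2) + cos φ₁ cos φ₂ sin²(Δλ/2) = 0.000090
c = 2·arcsin(√a) = 0.018943 rad = 1.0853°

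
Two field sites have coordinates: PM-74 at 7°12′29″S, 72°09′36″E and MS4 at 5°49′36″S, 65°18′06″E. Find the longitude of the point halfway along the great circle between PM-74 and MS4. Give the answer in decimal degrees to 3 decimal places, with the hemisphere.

68.726°E

PM-74: φ = -7.20806°, λ = +72.16000°
MS4: φ = -5.82667°, λ = +65.30167°
Bx = cos φ₂ cos Δλ = 0.987715,  By = cos φ₂ sin Δλ = -0.118798
φₘ = atan2(sin φ₁ + sin φ₂, √((cos φ₁ + Bx)² + By²)) = -6.52895°
λₘ = λ₁ + atan2(By, cos φ₁ + Bx) = 68.72610°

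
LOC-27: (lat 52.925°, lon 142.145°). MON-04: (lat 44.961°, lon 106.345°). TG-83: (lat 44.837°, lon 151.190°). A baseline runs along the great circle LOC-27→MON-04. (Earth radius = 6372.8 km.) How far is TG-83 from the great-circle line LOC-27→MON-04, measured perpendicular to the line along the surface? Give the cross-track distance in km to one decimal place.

906.9 km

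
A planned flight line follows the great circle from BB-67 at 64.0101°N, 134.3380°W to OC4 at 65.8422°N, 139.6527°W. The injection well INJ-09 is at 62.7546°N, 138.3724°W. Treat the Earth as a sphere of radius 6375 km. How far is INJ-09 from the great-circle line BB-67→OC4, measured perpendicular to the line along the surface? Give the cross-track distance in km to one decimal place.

δ₁₃ = central angle BB-67→INJ-09 = 0.038400 rad  (haversine)
θ₁₃ = bearing BB-67→INJ-09 = 237.032°,  θ₁₂ = bearing BB-67→OC4 = 311.512°
dₓₜ = R·arcsin(sin δ₁₃ · sin(θ₁₃ − θ₁₂)) = 6375·arcsin(0.03839·sin(-74.480°)) = -235.872 km
|dₓₜ| = 235.872 km

235.9 km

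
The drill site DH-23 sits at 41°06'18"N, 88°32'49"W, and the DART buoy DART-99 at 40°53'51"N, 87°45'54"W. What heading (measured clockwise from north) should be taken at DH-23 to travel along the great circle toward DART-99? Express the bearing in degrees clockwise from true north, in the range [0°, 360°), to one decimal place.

109.1°

DH-23: φ = +41.10500°, λ = -88.54694°
DART-99: φ = +40.89750°, λ = -87.76500°
Δλ = 0.7819°
y = sin Δλ · cos φ₂ = 0.010316
x = cos φ₁ sin φ₂ − sin φ₁ cos φ₂ cos Δλ = -0.003575
θ = atan2(y, x) = 109.1158° → 109.1158° (mod 360°)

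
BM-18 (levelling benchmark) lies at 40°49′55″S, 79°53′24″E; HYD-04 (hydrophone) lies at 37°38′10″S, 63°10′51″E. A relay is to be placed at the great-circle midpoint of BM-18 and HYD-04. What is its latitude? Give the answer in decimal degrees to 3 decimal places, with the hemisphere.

39.534°S

BM-18: φ = -40.83194°, λ = +79.89000°
HYD-04: φ = -37.63611°, λ = +63.18083°
Bx = cos φ₂ cos Δλ = 0.758468,  By = cos φ₂ sin Δλ = -0.227684
φₘ = atan2(sin φ₁ + sin φ₂, √((cos φ₁ + Bx)² + By²)) = -39.53366°
λₘ = λ₁ + atan2(By, cos φ₁ + Bx) = 71.34375°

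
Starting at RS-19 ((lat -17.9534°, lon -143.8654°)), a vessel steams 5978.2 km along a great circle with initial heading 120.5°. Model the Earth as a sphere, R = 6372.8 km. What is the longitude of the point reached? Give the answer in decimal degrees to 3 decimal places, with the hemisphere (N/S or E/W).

85.996°W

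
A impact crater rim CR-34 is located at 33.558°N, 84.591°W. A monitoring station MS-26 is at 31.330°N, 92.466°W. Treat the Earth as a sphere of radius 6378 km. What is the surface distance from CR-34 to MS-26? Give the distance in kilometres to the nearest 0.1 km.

Δφ = -2.2280°,  Δλ = -7.8750°
a = sin²(Δφ/2) + cos φ₁ cos φ₂ sin²(Δλ/2) = 0.003734
c = 2·arcsin(√a) = 0.122296 rad = 7.0071°
d = R·c = 6378 × 0.122296 = 780.0 km

780.0 km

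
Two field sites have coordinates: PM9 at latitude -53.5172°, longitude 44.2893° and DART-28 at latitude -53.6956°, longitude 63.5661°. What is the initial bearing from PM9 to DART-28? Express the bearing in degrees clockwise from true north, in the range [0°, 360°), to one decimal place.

98.7°

Δλ = 19.2768°
y = sin Δλ · cos φ₂ = 0.195463
x = cos φ₁ sin φ₂ − sin φ₁ cos φ₂ cos Δλ = -0.029804
θ = atan2(y, x) = 98.6695° → 98.6695° (mod 360°)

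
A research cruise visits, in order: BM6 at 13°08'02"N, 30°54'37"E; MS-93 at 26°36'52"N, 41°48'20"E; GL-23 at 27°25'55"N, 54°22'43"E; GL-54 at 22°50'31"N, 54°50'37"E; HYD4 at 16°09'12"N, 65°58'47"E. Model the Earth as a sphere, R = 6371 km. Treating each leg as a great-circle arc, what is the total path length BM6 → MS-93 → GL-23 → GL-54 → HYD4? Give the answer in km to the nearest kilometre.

BM6: φ = +13.13389°, λ = +30.91028°
MS-93: φ = +26.61444°, λ = +41.80556°
GL-23: φ = +27.43194°, λ = +54.37861°
GL-54: φ = +22.84194°, λ = +54.84361°
HYD4: φ = +16.15333°, λ = +65.97972°
BM6→MS-93: c = 0.295162 rad, d = 1880.48 km
MS-93→GL-23: c = 0.195919 rad, d = 1248.20 km
GL-23→GL-54: c = 0.080447 rad, d = 512.52 km
GL-54→HYD4: c = 0.217098 rad, d = 1383.13 km
Total = 1880.48 + 1248.20 + 512.52 + 1383.13 = 5024.34 km

5024 km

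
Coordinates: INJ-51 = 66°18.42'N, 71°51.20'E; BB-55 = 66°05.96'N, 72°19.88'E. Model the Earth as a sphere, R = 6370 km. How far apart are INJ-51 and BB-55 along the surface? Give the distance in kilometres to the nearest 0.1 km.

31.5 km

INJ-51: φ = +66.30700°, λ = +71.85333°
BB-55: φ = +66.09933°, λ = +72.33133°
Δφ = -0.2077°,  Δλ = 0.4780°
a = sin²(Δφ/2) + cos φ₁ cos φ₂ sin²(Δλ/2) = 0.000006
c = 2·arcsin(√a) = 0.004947 rad = 0.2834°
d = R·c = 6370 × 0.004947 = 31.5 km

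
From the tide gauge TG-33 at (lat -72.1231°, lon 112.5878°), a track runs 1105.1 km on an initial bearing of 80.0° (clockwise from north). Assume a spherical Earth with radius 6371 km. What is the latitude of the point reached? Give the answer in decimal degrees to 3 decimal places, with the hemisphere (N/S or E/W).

δ = d/R = 1105.1/6371 = 0.173458 rad
φ₂ = arcsin(sin φ₁ cos δ + cos φ₁ sin δ cos θ)
   = arcsin(-0.95172·0.98499 + 0.30697·0.17259·0.17365) = -68.16160°
λ₂ = λ₁ + atan2(sin θ sin δ cos φ₁, cos δ − sin φ₁ sin φ₂) = 139.77593°

68.162°S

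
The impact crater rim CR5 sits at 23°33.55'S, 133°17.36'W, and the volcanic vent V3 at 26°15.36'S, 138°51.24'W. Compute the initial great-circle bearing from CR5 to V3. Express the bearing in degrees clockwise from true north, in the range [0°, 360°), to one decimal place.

CR5: φ = -23.55917°, λ = -133.28933°
V3: φ = -26.25600°, λ = -138.85400°
Δλ = -5.5647°
y = sin Δλ · cos φ₂ = -0.086964
x = cos φ₁ sin φ₂ − sin φ₁ cos φ₂ cos Δλ = -0.048741
θ = atan2(y, x) = -119.2691° → 240.7309° (mod 360°)

240.7°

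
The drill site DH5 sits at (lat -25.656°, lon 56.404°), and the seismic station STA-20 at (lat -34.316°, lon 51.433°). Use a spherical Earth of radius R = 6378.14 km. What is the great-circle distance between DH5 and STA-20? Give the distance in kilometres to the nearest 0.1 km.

1076.2 km

Δφ = -8.6600°,  Δλ = -4.9710°
a = sin²(Δφ/2) + cos φ₁ cos φ₂ sin²(Δλ/2) = 0.007101
c = 2·arcsin(√a) = 0.168730 rad = 9.6675°
d = R·c = 6378.14 × 0.168730 = 1076.2 km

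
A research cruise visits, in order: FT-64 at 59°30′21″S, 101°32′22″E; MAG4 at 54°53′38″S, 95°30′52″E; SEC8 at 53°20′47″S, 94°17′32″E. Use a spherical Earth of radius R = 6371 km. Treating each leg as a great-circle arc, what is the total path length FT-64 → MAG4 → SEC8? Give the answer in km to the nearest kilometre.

FT-64: φ = -59.50583°, λ = +101.53944°
MAG4: φ = -54.89389°, λ = +95.51444°
SEC8: φ = -53.34639°, λ = +94.29222°
FT-64→MAG4: c = 0.098527 rad, d = 627.72 km
MAG4→SEC8: c = 0.029761 rad, d = 189.61 km
Total = 627.72 + 189.61 = 817.33 km

817 km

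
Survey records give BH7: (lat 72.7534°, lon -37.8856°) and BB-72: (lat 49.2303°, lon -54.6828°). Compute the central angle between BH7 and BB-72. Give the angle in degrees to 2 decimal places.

24.68°

Δφ = -23.5231°,  Δλ = -16.7972°
a = sin²(Δφ/2) + cos φ₁ cos φ₂ sin²(Δλ/2) = 0.045681
c = 2·arcsin(√a) = 0.430784 rad = 24.6821°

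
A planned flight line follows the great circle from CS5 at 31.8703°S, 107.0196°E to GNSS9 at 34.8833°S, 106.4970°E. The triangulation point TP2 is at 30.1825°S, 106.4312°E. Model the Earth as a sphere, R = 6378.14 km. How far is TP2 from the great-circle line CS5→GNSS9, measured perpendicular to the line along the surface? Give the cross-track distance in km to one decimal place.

δ₁₃ = central angle CS5→TP2 = 0.030744 rad  (haversine)
θ₁₃ = bearing CS5→TP2 = 343.215°,  θ₁₂ = bearing CS5→GNSS9 = 188.099°
dₓₜ = R·arcsin(sin δ₁₃ · sin(θ₁₃ − θ₁₂)) = 6378.14·arcsin(0.03074·sin(155.116°)) = 82.501 km
|dₓₜ| = 82.501 km

82.5 km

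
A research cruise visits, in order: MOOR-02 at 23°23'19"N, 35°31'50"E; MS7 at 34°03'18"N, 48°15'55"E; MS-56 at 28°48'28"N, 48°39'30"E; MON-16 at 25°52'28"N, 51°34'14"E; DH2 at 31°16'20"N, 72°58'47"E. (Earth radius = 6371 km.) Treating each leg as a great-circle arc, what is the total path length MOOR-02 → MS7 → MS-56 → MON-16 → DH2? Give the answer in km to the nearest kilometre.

MOOR-02: φ = +23.38861°, λ = +35.53056°
MS7: φ = +34.05500°, λ = +48.26528°
MS-56: φ = +28.80778°, λ = +48.65833°
MON-16: φ = +25.87444°, λ = +51.57056°
DH2: φ = +31.27222°, λ = +72.97972°
MOOR-02→MS7: c = 0.269080 rad, d = 1714.31 km
MS7→MS-56: c = 0.091768 rad, d = 584.65 km
MS-56→MON-16: c = 0.068254 rad, d = 434.85 km
MON-16→DH2: c = 0.340761 rad, d = 2170.99 km
Total = 1714.31 + 584.65 + 434.85 + 2170.99 = 4904.80 km

4905 km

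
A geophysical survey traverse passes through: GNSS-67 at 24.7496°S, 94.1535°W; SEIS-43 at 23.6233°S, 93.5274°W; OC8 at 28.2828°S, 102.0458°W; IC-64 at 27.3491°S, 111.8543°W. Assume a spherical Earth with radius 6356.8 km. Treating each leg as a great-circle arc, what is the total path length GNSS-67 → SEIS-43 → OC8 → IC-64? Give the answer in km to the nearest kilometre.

GNSS-67→SEIS-43: c = 0.022041 rad, d = 140.11 km
SEIS-43→OC8: c = 0.156400 rad, d = 994.20 km
OC8→IC-64: c = 0.152241 rad, d = 967.77 km
Total = 140.11 + 994.20 + 967.77 = 2102.08 km

2102 km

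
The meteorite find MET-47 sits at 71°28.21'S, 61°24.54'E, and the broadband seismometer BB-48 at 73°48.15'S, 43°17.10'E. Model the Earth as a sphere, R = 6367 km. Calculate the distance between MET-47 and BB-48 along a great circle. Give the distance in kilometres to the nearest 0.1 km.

651.3 km

MET-47: φ = -71.47017°, λ = +61.40900°
BB-48: φ = -73.80250°, λ = +43.28500°
Δφ = -2.3323°,  Δλ = -18.1240°
a = sin²(Δφ/2) + cos φ₁ cos φ₂ sin²(Δλ/2) = 0.002613
c = 2·arcsin(√a) = 0.102287 rad = 5.8606°
d = R·c = 6367 × 0.102287 = 651.3 km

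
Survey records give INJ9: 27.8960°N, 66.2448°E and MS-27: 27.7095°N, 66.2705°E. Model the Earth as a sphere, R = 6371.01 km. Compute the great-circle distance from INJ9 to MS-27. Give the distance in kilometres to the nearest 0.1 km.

20.9 km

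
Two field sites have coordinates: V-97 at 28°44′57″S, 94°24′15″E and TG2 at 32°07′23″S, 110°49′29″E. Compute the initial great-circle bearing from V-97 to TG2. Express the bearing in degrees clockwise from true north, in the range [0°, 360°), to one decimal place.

107.5°

V-97: φ = -28.74917°, λ = +94.40417°
TG2: φ = -32.12306°, λ = +110.82472°
Δλ = 16.4206°
y = sin Δλ · cos φ₂ = 0.239409
x = cos φ₁ sin φ₂ − sin φ₁ cos φ₂ cos Δλ = -0.075466
θ = atan2(y, x) = 107.4958° → 107.4958° (mod 360°)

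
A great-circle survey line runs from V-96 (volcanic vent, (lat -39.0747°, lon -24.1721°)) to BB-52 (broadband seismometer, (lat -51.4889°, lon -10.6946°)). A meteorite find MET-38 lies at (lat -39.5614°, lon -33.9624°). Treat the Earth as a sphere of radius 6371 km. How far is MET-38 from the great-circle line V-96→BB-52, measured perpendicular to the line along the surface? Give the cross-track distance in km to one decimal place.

δ₁₃ = central angle V-96→MET-38 = 0.132401 rad  (haversine)
θ₁₃ = bearing V-96→MET-38 = 263.226°,  θ₁₂ = bearing V-96→BB-52 = 147.270°
dₓₜ = R·arcsin(sin δ₁₃ · sin(θ₁₃ − θ₁₂)) = 6371·arcsin(0.13201·sin(115.956°)) = 758.012 km
|dₓₜ| = 758.012 km

758.0 km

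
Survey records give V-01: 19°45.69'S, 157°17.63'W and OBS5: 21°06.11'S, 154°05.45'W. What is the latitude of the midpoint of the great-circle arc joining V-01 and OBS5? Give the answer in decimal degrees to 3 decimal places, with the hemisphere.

20.439°S

V-01: φ = -19.76150°, λ = -157.29383°
OBS5: φ = -21.10183°, λ = -154.09083°
Bx = cos φ₂ cos Δλ = 0.931485,  By = cos φ₂ sin Δλ = 0.052127
φₘ = atan2(sin φ₁ + sin φ₂, √((cos φ₁ + Bx)² + By²)) = -20.43899°
λₘ = λ₁ + atan2(By, cos φ₁ + Bx) = -155.69931°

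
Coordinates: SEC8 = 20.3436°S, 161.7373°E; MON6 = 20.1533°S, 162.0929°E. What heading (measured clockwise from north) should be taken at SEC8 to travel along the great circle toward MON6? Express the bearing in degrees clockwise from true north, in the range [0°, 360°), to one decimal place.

Δλ = 0.3556°
y = sin Δλ · cos φ₂ = 0.005826
x = cos φ₁ sin φ₂ − sin φ₁ cos φ₂ cos Δλ = 0.003315
θ = atan2(y, x) = 60.3611° → 60.3611° (mod 360°)

60.4°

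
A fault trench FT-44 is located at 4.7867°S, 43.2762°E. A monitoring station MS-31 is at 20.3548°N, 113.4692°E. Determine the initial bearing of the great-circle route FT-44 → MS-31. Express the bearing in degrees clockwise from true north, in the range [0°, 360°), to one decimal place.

Δλ = 70.1930°
y = sin Δλ · cos φ₂ = 0.882090
x = cos φ₁ sin φ₂ − sin φ₁ cos φ₂ cos Δλ = 0.373130
θ = atan2(y, x) = 67.0713° → 67.0713° (mod 360°)

67.1°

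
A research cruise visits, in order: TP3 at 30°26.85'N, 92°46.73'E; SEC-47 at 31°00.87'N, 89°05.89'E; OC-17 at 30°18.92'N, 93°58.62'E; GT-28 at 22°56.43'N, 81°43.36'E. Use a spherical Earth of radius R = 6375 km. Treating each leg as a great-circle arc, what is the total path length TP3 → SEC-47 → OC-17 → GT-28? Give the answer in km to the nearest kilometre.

2299 km

TP3: φ = +30.44750°, λ = +92.77883°
SEC-47: φ = +31.01450°, λ = +89.09817°
OC-17: φ = +30.31533°, λ = +93.97700°
GT-28: φ = +22.94050°, λ = +81.72267°
TP3→SEC-47: c = 0.056096 rad, d = 357.61 km
SEC-47→OC-17: c = 0.074247 rad, d = 473.33 km
OC-17→GT-28: c = 0.230230 rad, d = 1467.72 km
Total = 357.61 + 473.33 + 1467.72 = 2298.65 km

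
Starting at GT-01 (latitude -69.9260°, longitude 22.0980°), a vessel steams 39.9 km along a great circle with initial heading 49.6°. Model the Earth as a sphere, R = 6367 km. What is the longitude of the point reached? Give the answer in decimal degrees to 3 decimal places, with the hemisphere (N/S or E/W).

δ = d/R = 39.9/6367 = 0.006267 rad
φ₂ = arcsin(sin φ₁ cos δ + cos φ₁ sin δ cos θ)
   = arcsin(-0.93925·0.99998 + 0.34323·0.00627·0.64812) = -69.69152°
λ₂ = λ₁ + atan2(sin θ sin δ cos φ₁, cos δ − sin φ₁ sin φ₂) = 22.88584°

22.886°E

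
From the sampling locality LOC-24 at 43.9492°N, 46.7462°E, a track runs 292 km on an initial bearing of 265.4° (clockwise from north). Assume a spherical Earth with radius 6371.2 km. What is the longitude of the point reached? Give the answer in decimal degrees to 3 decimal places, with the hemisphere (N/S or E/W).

δ = d/R = 292/6371.2 = 0.045831 rad
φ₂ = arcsin(sin φ₁ cos δ + cos φ₁ sin δ cos θ)
   = arcsin(0.69402·0.99895 + 0.71996·0.04582·-0.08020) = 43.68128°
λ₂ = λ₁ + atan2(sin θ sin δ cos φ₁, cos δ − sin φ₁ sin φ₂) = 43.12572°

43.126°E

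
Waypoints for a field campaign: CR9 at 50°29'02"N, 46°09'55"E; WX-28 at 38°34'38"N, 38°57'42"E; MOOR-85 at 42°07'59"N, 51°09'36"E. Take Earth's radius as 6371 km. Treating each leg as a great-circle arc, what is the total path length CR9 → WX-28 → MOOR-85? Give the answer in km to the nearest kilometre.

CR9: φ = +50.48389°, λ = +46.16528°
WX-28: φ = +38.57722°, λ = +38.96167°
MOOR-85: φ = +42.13306°, λ = +51.16000°
CR9→WX-28: c = 0.226053 rad, d = 1440.18 km
WX-28→MOOR-85: c = 0.173508 rad, d = 1105.42 km
Total = 1440.18 + 1105.42 = 2545.60 km

2546 km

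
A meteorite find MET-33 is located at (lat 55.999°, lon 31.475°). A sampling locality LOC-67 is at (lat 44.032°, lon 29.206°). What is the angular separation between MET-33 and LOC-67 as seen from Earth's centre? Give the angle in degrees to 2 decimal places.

12.05°

Δφ = -11.9670°,  Δλ = -2.2690°
a = sin²(Δφ/2) + cos φ₁ cos φ₂ sin²(Δλ/2) = 0.011024
c = 2·arcsin(√a) = 0.210378 rad = 12.0538°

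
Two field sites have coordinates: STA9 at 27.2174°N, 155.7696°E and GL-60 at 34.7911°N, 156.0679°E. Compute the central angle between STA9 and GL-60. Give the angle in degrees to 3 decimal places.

7.578°

Δφ = 7.5737°,  Δλ = 0.2983°
a = sin²(Δφ/2) + cos φ₁ cos φ₂ sin²(Δλ/2) = 0.004367
c = 2·arcsin(√a) = 0.132261 rad = 7.5780°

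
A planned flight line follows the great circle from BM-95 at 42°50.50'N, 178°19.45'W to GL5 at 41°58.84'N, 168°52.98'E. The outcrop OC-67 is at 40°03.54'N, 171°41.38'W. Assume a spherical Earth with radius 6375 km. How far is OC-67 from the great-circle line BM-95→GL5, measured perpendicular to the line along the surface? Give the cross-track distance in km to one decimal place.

295.8 km

BM-95: φ = +42.84167°, λ = -178.32417°
GL5: φ = +41.98067°, λ = +168.88300°
OC-67: φ = +40.05900°, λ = -171.68967°
δ₁₃ = central angle BM-95→OC-67 = 0.099412 rad  (haversine)
θ₁₃ = bearing BM-95→OC-67 = 117.003°,  θ₁₂ = bearing BM-95→GL5 = 269.137°
dₓₜ = R·arcsin(sin δ₁₃ · sin(θ₁₃ − θ₁₂)) = 6375·arcsin(0.09925·sin(-152.134°)) = -295.837 km
|dₓₜ| = 295.837 km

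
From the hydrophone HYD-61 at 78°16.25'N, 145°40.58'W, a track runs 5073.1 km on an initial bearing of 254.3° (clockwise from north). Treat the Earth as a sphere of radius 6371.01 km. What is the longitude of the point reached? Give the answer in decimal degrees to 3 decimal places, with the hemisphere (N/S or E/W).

150.050°E

HYD-61: φ = +78.27083°, λ = -145.67633°
δ = d/R = 5073.1/6371.01 = 0.796279 rad
φ₂ = arcsin(sin φ₁ cos δ + cos φ₁ sin δ cos θ)
   = arcsin(0.97912·0.69937 + 0.20329·0.71476·-0.27060) = 40.19941°
λ₂ = λ₁ + atan2(sin θ sin δ cos φ₁, cos δ − sin φ₁ sin φ₂) = 150.05011°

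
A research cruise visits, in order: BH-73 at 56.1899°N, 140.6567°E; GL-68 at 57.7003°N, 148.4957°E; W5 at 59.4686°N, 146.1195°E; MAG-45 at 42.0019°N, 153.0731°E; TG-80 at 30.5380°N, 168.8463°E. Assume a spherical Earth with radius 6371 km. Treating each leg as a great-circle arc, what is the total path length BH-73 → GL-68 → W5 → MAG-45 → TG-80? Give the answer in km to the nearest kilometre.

BH-73→GL-68: c = 0.079090 rad, d = 503.88 km
GL-68→W5: c = 0.037675 rad, d = 240.03 km
W5→MAG-45: c = 0.313971 rad, d = 2000.31 km
MAG-45→TG-80: c = 0.297919 rad, d = 1898.04 km
Total = 503.88 + 240.03 + 2000.31 + 1898.04 = 4642.26 km

4642 km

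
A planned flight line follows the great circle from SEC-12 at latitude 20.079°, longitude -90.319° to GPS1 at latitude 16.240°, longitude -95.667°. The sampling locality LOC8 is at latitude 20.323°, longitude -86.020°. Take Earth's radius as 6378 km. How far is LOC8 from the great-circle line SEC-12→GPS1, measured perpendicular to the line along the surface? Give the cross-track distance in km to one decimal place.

238.3 km

δ₁₃ = central angle SEC-12→LOC8 = 0.070543 rad  (haversine)
θ₁₃ = bearing SEC-12→LOC8 = 85.798°,  θ₁₂ = bearing SEC-12→GPS1 = 233.790°
dₓₜ = R·arcsin(sin δ₁₃ · sin(θ₁₃ − θ₁₂)) = 6378·arcsin(0.07048·sin(-147.992°)) = -238.336 km
|dₓₜ| = 238.336 km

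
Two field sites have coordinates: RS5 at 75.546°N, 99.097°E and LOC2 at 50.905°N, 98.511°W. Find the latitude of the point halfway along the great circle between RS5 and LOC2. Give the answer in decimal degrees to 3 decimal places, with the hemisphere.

Bx = cos φ₂ cos Δλ = -0.601063,  By = cos φ₂ sin Δλ = 0.190761
φₘ = atan2(sin φ₁ + sin φ₂, √((cos φ₁ + Bx)² + By²)) = 77.08876°
λₘ = λ₁ + atan2(By, cos φ₁ + Bx) = -109.39461°

77.089°N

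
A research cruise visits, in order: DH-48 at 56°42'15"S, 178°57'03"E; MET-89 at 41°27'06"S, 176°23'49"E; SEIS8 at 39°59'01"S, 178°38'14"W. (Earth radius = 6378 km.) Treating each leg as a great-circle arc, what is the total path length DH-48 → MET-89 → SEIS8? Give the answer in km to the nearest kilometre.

DH-48: φ = -56.70417°, λ = +178.95083°
MET-89: φ = -41.45167°, λ = +176.39694°
SEIS8: φ = -39.98361°, λ = -178.63722°
DH-48→MET-89: c = 0.267755 rad, d = 1707.74 km
MET-89→SEIS8: c = 0.070497 rad, d = 449.63 km
Total = 1707.74 + 449.63 = 2157.37 km

2157 km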